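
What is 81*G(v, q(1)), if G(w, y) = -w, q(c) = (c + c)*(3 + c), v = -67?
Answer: 5427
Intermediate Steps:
q(c) = 2*c*(3 + c) (q(c) = (2*c)*(3 + c) = 2*c*(3 + c))
81*G(v, q(1)) = 81*(-1*(-67)) = 81*67 = 5427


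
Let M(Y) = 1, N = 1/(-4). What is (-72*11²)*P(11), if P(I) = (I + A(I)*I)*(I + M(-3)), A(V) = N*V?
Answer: 2012472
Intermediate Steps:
N = -¼ ≈ -0.25000
A(V) = -V/4
P(I) = (1 + I)*(I - I²/4) (P(I) = (I + (-I/4)*I)*(I + 1) = (I - I²/4)*(1 + I) = (1 + I)*(I - I²/4))
(-72*11²)*P(11) = (-72*11²)*((¼)*11*(4 - 1*11² + 3*11)) = (-72*121)*((¼)*11*(4 - 1*121 + 33)) = -2178*11*(4 - 121 + 33) = -2178*11*(-84) = -8712*(-231) = 2012472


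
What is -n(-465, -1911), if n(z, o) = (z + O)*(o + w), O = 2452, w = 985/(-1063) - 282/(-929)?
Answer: 3751017659852/987527 ≈ 3.7984e+6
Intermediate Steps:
w = -615299/987527 (w = 985*(-1/1063) - 282*(-1/929) = -985/1063 + 282/929 = -615299/987527 ≈ -0.62307)
n(z, o) = (2452 + z)*(-615299/987527 + o) (n(z, o) = (z + 2452)*(o - 615299/987527) = (2452 + z)*(-615299/987527 + o))
-n(-465, -1911) = -(-1508713148/987527 + 2452*(-1911) - 615299/987527*(-465) - 1911*(-465)) = -(-1508713148/987527 - 4685772 + 286114035/987527 + 888615) = -1*(-3751017659852/987527) = 3751017659852/987527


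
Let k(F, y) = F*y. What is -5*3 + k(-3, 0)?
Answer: -15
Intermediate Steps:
-5*3 + k(-3, 0) = -5*3 - 3*0 = -15 + 0 = -15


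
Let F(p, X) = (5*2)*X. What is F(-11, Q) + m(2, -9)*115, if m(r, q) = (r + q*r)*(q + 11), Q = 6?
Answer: -3620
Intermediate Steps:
F(p, X) = 10*X
m(r, q) = (11 + q)*(r + q*r) (m(r, q) = (r + q*r)*(11 + q) = (11 + q)*(r + q*r))
F(-11, Q) + m(2, -9)*115 = 10*6 + (2*(11 + (-9)² + 12*(-9)))*115 = 60 + (2*(11 + 81 - 108))*115 = 60 + (2*(-16))*115 = 60 - 32*115 = 60 - 3680 = -3620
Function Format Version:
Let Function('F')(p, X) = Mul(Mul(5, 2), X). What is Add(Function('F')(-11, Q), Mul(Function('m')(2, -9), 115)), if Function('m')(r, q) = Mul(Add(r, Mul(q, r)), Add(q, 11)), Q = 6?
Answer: -3620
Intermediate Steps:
Function('F')(p, X) = Mul(10, X)
Function('m')(r, q) = Mul(Add(11, q), Add(r, Mul(q, r))) (Function('m')(r, q) = Mul(Add(r, Mul(q, r)), Add(11, q)) = Mul(Add(11, q), Add(r, Mul(q, r))))
Add(Function('F')(-11, Q), Mul(Function('m')(2, -9), 115)) = Add(Mul(10, 6), Mul(Mul(2, Add(11, Pow(-9, 2), Mul(12, -9))), 115)) = Add(60, Mul(Mul(2, Add(11, 81, -108)), 115)) = Add(60, Mul(Mul(2, -16), 115)) = Add(60, Mul(-32, 115)) = Add(60, -3680) = -3620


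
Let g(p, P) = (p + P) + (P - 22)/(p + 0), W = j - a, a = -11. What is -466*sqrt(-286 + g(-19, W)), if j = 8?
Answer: -466*I*sqrt(103189)/19 ≈ -7878.6*I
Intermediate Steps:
W = 19 (W = 8 - 1*(-11) = 8 + 11 = 19)
g(p, P) = P + p + (-22 + P)/p (g(p, P) = (P + p) + (-22 + P)/p = P + p + (-22 + P)/p)
-466*sqrt(-286 + g(-19, W)) = -466*sqrt(-286 + (-22 + 19 - 19*(19 - 19))/(-19)) = -466*sqrt(-286 - (-22 + 19 - 19*0)/19) = -466*sqrt(-286 - (-22 + 19 + 0)/19) = -466*sqrt(-286 - 1/19*(-3)) = -466*sqrt(-286 + 3/19) = -466*I*sqrt(103189)/19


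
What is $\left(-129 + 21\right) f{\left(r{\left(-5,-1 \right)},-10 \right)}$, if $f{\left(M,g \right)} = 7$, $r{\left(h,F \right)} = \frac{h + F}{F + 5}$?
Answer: $-756$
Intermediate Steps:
$r{\left(h,F \right)} = \frac{F + h}{5 + F}$
$\left(-129 + 21\right) f{\left(r{\left(-5,-1 \right)},-10 \right)} = \left(-129 + 21\right) 7 = \left(-108\right) 7 = -756$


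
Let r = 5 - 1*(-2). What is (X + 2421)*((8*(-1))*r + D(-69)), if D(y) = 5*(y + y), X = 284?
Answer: -2017930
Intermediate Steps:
r = 7 (r = 5 + 2 = 7)
D(y) = 10*y (D(y) = 5*(2*y) = 10*y)
(X + 2421)*((8*(-1))*r + D(-69)) = (284 + 2421)*((8*(-1))*7 + 10*(-69)) = 2705*(-8*7 - 690) = 2705*(-56 - 690) = 2705*(-746) = -2017930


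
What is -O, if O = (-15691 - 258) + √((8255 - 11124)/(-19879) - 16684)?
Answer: 15949 - I*√6593036677593/19879 ≈ 15949.0 - 129.17*I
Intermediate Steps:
O = -15949 + I*√6593036677593/19879 (O = -15949 + √(-2869*(-1/19879) - 16684) = -15949 + √(2869/19879 - 16684) = -15949 + √(-331658367/19879) = -15949 + I*√6593036677593/19879 ≈ -15949.0 + 129.17*I)
-O = -(-15949 + I*√6593036677593/19879) = 15949 - I*√6593036677593/19879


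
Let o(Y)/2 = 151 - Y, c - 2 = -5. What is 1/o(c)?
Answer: 1/308 ≈ 0.0032468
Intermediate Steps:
c = -3 (c = 2 - 5 = -3)
o(Y) = 302 - 2*Y (o(Y) = 2*(151 - Y) = 302 - 2*Y)
1/o(c) = 1/(302 - 2*(-3)) = 1/(302 + 6) = 1/308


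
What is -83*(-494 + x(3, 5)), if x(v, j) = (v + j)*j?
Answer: 37682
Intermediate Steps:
x(v, j) = j*(j + v) (x(v, j) = (j + v)*j = j*(j + v))
-83*(-494 + x(3, 5)) = -83*(-494 + 5*(5 + 3)) = -83*(-494 + 5*8) = -83*(-494 + 40) = -83*(-454) = 37682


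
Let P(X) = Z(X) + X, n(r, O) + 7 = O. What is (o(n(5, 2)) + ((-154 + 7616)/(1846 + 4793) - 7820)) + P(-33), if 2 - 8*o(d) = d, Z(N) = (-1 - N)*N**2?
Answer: 1433864609/53112 ≈ 26997.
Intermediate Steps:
n(r, O) = -7 + O
Z(N) = N**2*(-1 - N)
P(X) = X + X**2*(-1 - X) (P(X) = X**2*(-1 - X) + X = X + X**2*(-1 - X))
o(d) = 1/4 - d/8
(o(n(5, 2)) + ((-154 + 7616)/(1846 + 4793) - 7820)) + P(-33) = ((1/4 - (-7 + 2)/8) + ((-154 + 7616)/(1846 + 4793) - 7820)) - 33*(1 - 1*(-33) - 1*(-33)**2) = ((1/4 - 1/8*(-5)) + (7462/6639 - 7820)) - 33*(1 + 33 - 1*1089) = ((1/4 + 5/8) + (7462*(1/6639) - 7820)) - 33*(1 + 33 - 1089) = (7/8 + (7462/6639 - 7820)) - 33*(-1055) = (7/8 - 51909518/6639) + 34815 = -415229671/53112 + 34815 = 1433864609/53112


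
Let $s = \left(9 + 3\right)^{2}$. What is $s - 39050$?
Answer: $-38906$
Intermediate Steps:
$s = 144$ ($s = 12^{2} = 144$)
$s - 39050 = 144 - 39050 = -38906$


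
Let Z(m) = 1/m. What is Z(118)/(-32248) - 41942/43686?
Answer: -79800213187/83118381552 ≈ -0.96008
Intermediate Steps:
Z(118)/(-32248) - 41942/43686 = 1/(118*(-32248)) - 41942/43686 = (1/118)*(-1/32248) - 41942*1/43686 = -1/3805264 - 20971/21843 = -79800213187/83118381552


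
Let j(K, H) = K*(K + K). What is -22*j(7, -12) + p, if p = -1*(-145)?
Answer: -2011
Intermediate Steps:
j(K, H) = 2*K**2 (j(K, H) = K*(2*K) = 2*K**2)
p = 145
-22*j(7, -12) + p = -44*7**2 + 145 = -44*49 + 145 = -22*98 + 145 = -2156 + 145 = -2011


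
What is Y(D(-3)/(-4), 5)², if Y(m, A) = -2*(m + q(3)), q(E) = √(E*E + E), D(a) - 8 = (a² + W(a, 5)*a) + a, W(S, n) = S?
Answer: 721/4 - 92*√3 ≈ 20.901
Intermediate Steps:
D(a) = 8 + a + 2*a² (D(a) = 8 + ((a² + a*a) + a) = 8 + ((a² + a²) + a) = 8 + (2*a² + a) = 8 + (a + 2*a²) = 8 + a + 2*a²)
q(E) = √(E + E²) (q(E) = √(E² + E) = √(E + E²))
Y(m, A) = -4*√3 - 2*m (Y(m, A) = -2*(m + √(3*(1 + 3))) = -2*(m + √(3*4)) = -2*(m + √12) = -2*(m + 2*√3) = -4*√3 - 2*m)
Y(D(-3)/(-4), 5)² = (-4*√3 - 2*(8 - 3 + 2*(-3)²)/(-4))² = (-4*√3 - 2*(8 - 3 + 2*9)*(-1)/4)² = (-4*√3 - 2*(8 - 3 + 18)*(-1)/4)² = (-4*√3 - 46*(-1)/4)² = (-4*√3 - 2*(-23/4))² = (-4*√3 + 23/2)² = (23/2 - 4*√3)²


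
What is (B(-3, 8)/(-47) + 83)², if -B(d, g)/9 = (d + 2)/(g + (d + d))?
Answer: 60730849/8836 ≈ 6873.1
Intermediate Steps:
B(d, g) = -9*(2 + d)/(g + 2*d) (B(d, g) = -9*(d + 2)/(g + (d + d)) = -9*(2 + d)/(g + 2*d))
(B(-3, 8)/(-47) + 83)² = ((9*(-2 - 1*(-3))/(8 + 2*(-3)))/(-47) + 83)² = ((9*(-2 + 3)/(8 - 6))*(-1/47) + 83)² = ((9*1/2)*(-1/47) + 83)² = ((9*(½)*1)*(-1/47) + 83)² = ((9/2)*(-1/47) + 83)² = (-9/94 + 83)² = (7793/94)² = 60730849/8836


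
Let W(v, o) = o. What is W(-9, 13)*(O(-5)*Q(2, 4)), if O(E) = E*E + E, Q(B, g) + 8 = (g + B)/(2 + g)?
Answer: -1820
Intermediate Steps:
Q(B, g) = -8 + (B + g)/(2 + g) (Q(B, g) = -8 + (g + B)/(2 + g) = -8 + (B + g)/(2 + g))
O(E) = E + E**2 (O(E) = E**2 + E = E + E**2)
W(-9, 13)*(O(-5)*Q(2, 4)) = 13*((-5*(1 - 5))*((-16 + 2 - 7*4)/(2 + 4))) = 13*((-5*(-4))*((-16 + 2 - 28)/6)) = 13*(20*((1/6)*(-42))) = 13*(20*(-7)) = 13*(-140) = -1820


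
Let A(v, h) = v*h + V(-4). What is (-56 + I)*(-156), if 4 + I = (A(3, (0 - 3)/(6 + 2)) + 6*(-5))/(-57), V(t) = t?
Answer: 352027/38 ≈ 9263.9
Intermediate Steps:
A(v, h) = -4 + h*v (A(v, h) = v*h - 4 = h*v - 4 = -4 + h*v)
I = -1543/456 (I = -4 + ((-4 + ((0 - 3)/(6 + 2))*3) + 6*(-5))/(-57) = -4 + ((-4 - 3/8*3) - 30)*(-1/57) = -4 + ((-4 - 9/8) - 30)*(-1/57) = -4 + (-41/8 - 30)*(-1/57) = -4 - 281/8*(-1/57) = -4 + 281/456 = -1543/456 ≈ -3.3838)
(-56 + I)*(-156) = (-56 - 1543/456)*(-156) = -27079/456*(-156) = 352027/38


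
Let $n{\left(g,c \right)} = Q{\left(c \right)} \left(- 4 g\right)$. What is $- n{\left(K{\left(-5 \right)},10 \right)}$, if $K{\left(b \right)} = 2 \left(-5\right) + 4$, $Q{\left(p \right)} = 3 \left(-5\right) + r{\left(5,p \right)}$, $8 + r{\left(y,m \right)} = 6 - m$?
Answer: $648$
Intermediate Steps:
$r{\left(y,m \right)} = -2 - m$ ($r{\left(y,m \right)} = -8 - \left(-6 + m\right) = -2 - m$)
$Q{\left(p \right)} = -17 - p$ ($Q{\left(p \right)} = 3 \left(-5\right) - \left(2 + p\right) = -15 - \left(2 + p\right) = -17 - p$)
$K{\left(b \right)} = -6$ ($K{\left(b \right)} = -10 + 4 = -6$)
$n{\left(g,c \right)} = - 4 g \left(-17 - c\right)$ ($n{\left(g,c \right)} = \left(-17 - c\right) \left(- 4 g\right) = - 4 g \left(-17 - c\right)$)
$- n{\left(K{\left(-5 \right)},10 \right)} = - 4 \left(-6\right) \left(17 + 10\right) = - 4 \left(-6\right) 27 = \left(-1\right) \left(-648\right) = 648$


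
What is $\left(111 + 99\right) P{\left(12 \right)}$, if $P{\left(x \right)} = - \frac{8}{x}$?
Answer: $-140$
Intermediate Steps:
$\left(111 + 99\right) P{\left(12 \right)} = \left(111 + 99\right) \left(- \frac{8}{12}\right) = 210 \left(\left(-8\right) \frac{1}{12}\right) = 210 \left(- \frac{2}{3}\right) = -140$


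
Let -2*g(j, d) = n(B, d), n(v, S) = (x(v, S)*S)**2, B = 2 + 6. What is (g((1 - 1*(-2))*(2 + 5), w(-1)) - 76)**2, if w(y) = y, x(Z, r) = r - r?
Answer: 5776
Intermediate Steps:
x(Z, r) = 0
B = 8
n(v, S) = 0 (n(v, S) = (0*S)**2 = 0**2 = 0)
g(j, d) = 0 (g(j, d) = -1/2*0 = 0)
(g((1 - 1*(-2))*(2 + 5), w(-1)) - 76)**2 = (0 - 76)**2 = (-76)**2 = 5776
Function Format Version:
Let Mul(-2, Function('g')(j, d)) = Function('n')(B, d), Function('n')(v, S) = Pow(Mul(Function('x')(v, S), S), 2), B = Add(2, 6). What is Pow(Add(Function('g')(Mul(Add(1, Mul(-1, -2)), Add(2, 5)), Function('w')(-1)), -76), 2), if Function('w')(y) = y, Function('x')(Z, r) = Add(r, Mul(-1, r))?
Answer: 5776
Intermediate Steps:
Function('x')(Z, r) = 0
B = 8
Function('n')(v, S) = 0 (Function('n')(v, S) = Pow(Mul(0, S), 2) = Pow(0, 2) = 0)
Function('g')(j, d) = 0 (Function('g')(j, d) = Mul(Rational(-1, 2), 0) = 0)
Pow(Add(Function('g')(Mul(Add(1, Mul(-1, -2)), Add(2, 5)), Function('w')(-1)), -76), 2) = Pow(Add(0, -76), 2) = Pow(-76, 2) = 5776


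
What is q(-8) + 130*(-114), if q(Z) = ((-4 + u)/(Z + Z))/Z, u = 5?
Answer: -1896959/128 ≈ -14820.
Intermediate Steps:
q(Z) = 1/(2*Z²) (q(Z) = ((-4 + 5)/(Z + Z))/Z = (1/(2*Z))/Z = 1/(2*Z²))
q(-8) + 130*(-114) = (½)/(-8)² + 130*(-114) = (½)*(1/64) - 14820 = 1/128 - 14820 = -1896959/128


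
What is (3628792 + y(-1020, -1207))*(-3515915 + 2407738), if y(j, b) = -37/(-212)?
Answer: -16085376102369/4 ≈ -4.0213e+12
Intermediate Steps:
y(j, b) = 37/212 (y(j, b) = -37*(-1/212) = 37/212)
(3628792 + y(-1020, -1207))*(-3515915 + 2407738) = (3628792 + 37/212)*(-3515915 + 2407738) = (769303941/212)*(-1108177) = -16085376102369/4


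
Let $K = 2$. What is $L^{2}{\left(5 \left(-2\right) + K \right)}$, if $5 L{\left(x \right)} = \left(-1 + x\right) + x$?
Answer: $\frac{289}{25} \approx 11.56$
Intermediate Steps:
$L{\left(x \right)} = - \frac{1}{5} + \frac{2 x}{5}$ ($L{\left(x \right)} = \frac{\left(-1 + x\right) + x}{5} = \frac{-1 + 2 x}{5} = - \frac{1}{5} + \frac{2 x}{5}$)
$L^{2}{\left(5 \left(-2\right) + K \right)} = \left(- \frac{1}{5} + \frac{2 \left(5 \left(-2\right) + 2\right)}{5}\right)^{2} = \left(- \frac{1}{5} + \frac{2 \left(-10 + 2\right)}{5}\right)^{2} = \left(- \frac{1}{5} + \frac{2}{5} \left(-8\right)\right)^{2} = \left(- \frac{1}{5} - \frac{16}{5}\right)^{2} = \left(- \frac{17}{5}\right)^{2} = \frac{289}{25}$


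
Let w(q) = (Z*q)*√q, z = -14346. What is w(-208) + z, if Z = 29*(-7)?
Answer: -14346 + 168896*I*√13 ≈ -14346.0 + 6.0896e+5*I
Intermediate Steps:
Z = -203
w(q) = -203*q^(3/2) (w(q) = (-203*q)*√q = -203*q^(3/2))
w(-208) + z = -(-168896)*I*√13 - 14346 = 168896*I*√13 - 14346 = -14346 + 168896*I*√13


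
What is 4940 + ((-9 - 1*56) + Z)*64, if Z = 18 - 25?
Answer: 332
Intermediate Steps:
Z = -7
4940 + ((-9 - 1*56) + Z)*64 = 4940 + ((-9 - 1*56) - 7)*64 = 4940 + ((-9 - 56) - 7)*64 = 4940 + (-65 - 7)*64 = 4940 - 72*64 = 4940 - 4608 = 332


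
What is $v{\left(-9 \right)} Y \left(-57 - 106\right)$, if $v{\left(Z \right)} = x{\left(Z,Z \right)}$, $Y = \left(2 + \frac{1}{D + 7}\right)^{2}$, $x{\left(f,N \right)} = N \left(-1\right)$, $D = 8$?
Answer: $- \frac{156643}{25} \approx -6265.7$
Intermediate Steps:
$x{\left(f,N \right)} = - N$
$Y = \frac{961}{225}$ ($Y = \left(2 + \frac{1}{8 + 7}\right)^{2} = \left(2 + \frac{1}{15}\right)^{2} = \left(\frac{31}{15}\right)^{2} = \frac{961}{225} \approx 4.2711$)
$v{\left(Z \right)} = - Z$
$v{\left(-9 \right)} Y \left(-57 - 106\right) = \left(-1\right) \left(-9\right) \frac{961}{225} \left(-57 - 106\right) = 9 \cdot \frac{961}{225} \left(-163\right) = \frac{961}{25} \left(-163\right) = - \frac{156643}{25}$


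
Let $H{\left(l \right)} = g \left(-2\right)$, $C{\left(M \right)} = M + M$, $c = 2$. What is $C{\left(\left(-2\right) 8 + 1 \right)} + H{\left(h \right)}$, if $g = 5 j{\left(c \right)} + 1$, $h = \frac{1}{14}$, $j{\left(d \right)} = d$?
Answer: $-52$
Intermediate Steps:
$h = \frac{1}{14} \approx 0.071429$
$g = 11$ ($g = 5 \cdot 2 + 1 = 10 + 1 = 11$)
$C{\left(M \right)} = 2 M$
$H{\left(l \right)} = -22$ ($H{\left(l \right)} = 11 \left(-2\right) = -22$)
$C{\left(\left(-2\right) 8 + 1 \right)} + H{\left(h \right)} = 2 \left(\left(-2\right) 8 + 1\right) - 22 = 2 \left(-16 + 1\right) - 22 = 2 \left(-15\right) - 22 = -30 - 22 = -52$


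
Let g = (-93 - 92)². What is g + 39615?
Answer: 73840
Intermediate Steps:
g = 34225 (g = (-185)² = 34225)
g + 39615 = 34225 + 39615 = 73840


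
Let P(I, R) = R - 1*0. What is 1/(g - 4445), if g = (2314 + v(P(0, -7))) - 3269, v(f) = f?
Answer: -1/5407 ≈ -0.00018495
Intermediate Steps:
P(I, R) = R (P(I, R) = R + 0 = R)
g = -962 (g = (2314 - 7) - 3269 = 2307 - 3269 = -962)
1/(g - 4445) = 1/(-962 - 4445) = 1/(-5407) = -1/5407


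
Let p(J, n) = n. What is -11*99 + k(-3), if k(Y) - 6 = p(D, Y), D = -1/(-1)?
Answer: -1086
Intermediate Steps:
D = 1 (D = -1*(-1) = 1)
k(Y) = 6 + Y
-11*99 + k(-3) = -11*99 + (6 - 3) = -1089 + 3 = -1086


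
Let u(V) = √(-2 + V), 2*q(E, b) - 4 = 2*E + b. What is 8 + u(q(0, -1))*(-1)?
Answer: 8 - I*√2/2 ≈ 8.0 - 0.70711*I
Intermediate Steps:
q(E, b) = 2 + E + b/2 (q(E, b) = 2 + (2*E + b)/2 = 2 + (b + 2*E)/2 = 2 + (E + b/2) = 2 + E + b/2)
8 + u(q(0, -1))*(-1) = 8 + √(-2 + (2 + 0 + (½)*(-1)))*(-1) = 8 + √(-2 + (2 + 0 - ½))*(-1) = 8 + √(-2 + 3/2)*(-1) = 8 + √(-½)*(-1) = 8 + (I*√2/2)*(-1) = 8 - I*√2/2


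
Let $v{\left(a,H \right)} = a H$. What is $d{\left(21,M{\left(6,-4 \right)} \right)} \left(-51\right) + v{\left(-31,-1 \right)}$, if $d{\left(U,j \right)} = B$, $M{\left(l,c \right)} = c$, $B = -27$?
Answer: $1408$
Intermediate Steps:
$d{\left(U,j \right)} = -27$
$v{\left(a,H \right)} = H a$
$d{\left(21,M{\left(6,-4 \right)} \right)} \left(-51\right) + v{\left(-31,-1 \right)} = \left(-27\right) \left(-51\right) - -31 = 1377 + 31 = 1408$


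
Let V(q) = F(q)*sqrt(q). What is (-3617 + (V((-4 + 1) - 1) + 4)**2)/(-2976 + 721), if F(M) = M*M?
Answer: 925/451 - 256*I/2255 ≈ 2.051 - 0.11353*I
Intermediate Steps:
F(M) = M**2
V(q) = q**(5/2) (V(q) = q**2*sqrt(q) = q**(5/2))
(-3617 + (V((-4 + 1) - 1) + 4)**2)/(-2976 + 721) = (-3617 + (((-4 + 1) - 1)**(5/2) + 4)**2)/(-2976 + 721) = (-3617 + ((-3 - 1)**(5/2) + 4)**2)/(-2255) = (-3617 + ((-4)**(5/2) + 4)**2)*(-1/2255) = (-3617 + (32*I + 4)**2)*(-1/2255) = (-3617 + (4 + 32*I)**2)*(-1/2255) = 3617/2255 - (4 + 32*I)**2/2255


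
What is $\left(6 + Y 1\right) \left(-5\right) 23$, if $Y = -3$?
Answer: $-345$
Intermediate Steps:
$\left(6 + Y 1\right) \left(-5\right) 23 = \left(6 - 3\right) \left(-5\right) 23 = 3 \left(-5\right) 23 = \left(-15\right) 23 = -345$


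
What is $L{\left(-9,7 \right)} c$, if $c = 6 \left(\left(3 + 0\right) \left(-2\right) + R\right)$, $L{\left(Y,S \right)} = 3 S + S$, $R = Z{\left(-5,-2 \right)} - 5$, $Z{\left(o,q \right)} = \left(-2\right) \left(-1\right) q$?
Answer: $-2520$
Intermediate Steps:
$Z{\left(o,q \right)} = 2 q$
$R = -9$ ($R = 2 \left(-2\right) - 5 = -4 - 5 = -9$)
$L{\left(Y,S \right)} = 4 S$
$c = -90$ ($c = 6 \left(\left(3 + 0\right) \left(-2\right) - 9\right) = 6 \left(3 \left(-2\right) - 9\right) = 6 \left(-6 - 9\right) = 6 \left(-15\right) = -90$)
$L{\left(-9,7 \right)} c = 4 \cdot 7 \left(-90\right) = 28 \left(-90\right) = -2520$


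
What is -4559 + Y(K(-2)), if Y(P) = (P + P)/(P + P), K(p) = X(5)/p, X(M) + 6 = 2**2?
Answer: -4558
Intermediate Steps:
X(M) = -2 (X(M) = -6 + 2**2 = -6 + 4 = -2)
K(p) = -2/p
Y(P) = 1 (Y(P) = (2*P)/((2*P)) = (2*P)*(1/(2*P)) = 1)
-4559 + Y(K(-2)) = -4559 + 1 = -4558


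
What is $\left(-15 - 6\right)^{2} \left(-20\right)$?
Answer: $-8820$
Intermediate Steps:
$\left(-15 - 6\right)^{2} \left(-20\right) = \left(-21\right)^{2} \left(-20\right) = 441 \left(-20\right) = -8820$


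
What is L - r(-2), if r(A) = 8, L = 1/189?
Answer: -1511/189 ≈ -7.9947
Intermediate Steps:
L = 1/189 ≈ 0.0052910
L - r(-2) = 1/189 - 1*8 = 1/189 - 8 = -1511/189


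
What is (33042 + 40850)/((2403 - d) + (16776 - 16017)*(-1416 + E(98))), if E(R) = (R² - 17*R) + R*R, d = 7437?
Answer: 2639/436950 ≈ 0.0060396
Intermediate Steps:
E(R) = -17*R + 2*R² (E(R) = (R² - 17*R) + R² = -17*R + 2*R²)
(33042 + 40850)/((2403 - d) + (16776 - 16017)*(-1416 + E(98))) = (33042 + 40850)/((2403 - 1*7437) + (16776 - 16017)*(-1416 + 98*(-17 + 2*98))) = 73892/((2403 - 7437) + 759*(-1416 + 98*(-17 + 196))) = 73892/(-5034 + 759*(-1416 + 98*179)) = 73892/(-5034 + 759*(-1416 + 17542)) = 73892/(-5034 + 759*16126) = 73892/(-5034 + 12239634) = 73892/12234600 = 73892*(1/12234600) = 2639/436950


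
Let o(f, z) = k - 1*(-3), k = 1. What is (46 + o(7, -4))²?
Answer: 2500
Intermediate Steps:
o(f, z) = 4 (o(f, z) = 1 - 1*(-3) = 1 + 3 = 4)
(46 + o(7, -4))² = (46 + 4)² = 50² = 2500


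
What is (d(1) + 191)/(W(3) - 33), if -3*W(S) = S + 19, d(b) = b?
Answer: -576/121 ≈ -4.7603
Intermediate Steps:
W(S) = -19/3 - S/3 (W(S) = -(S + 19)/3 = -(19 + S)/3 = -19/3 - S/3)
(d(1) + 191)/(W(3) - 33) = (1 + 191)/((-19/3 - ⅓*3) - 33) = 192/((-19/3 - 1) - 33) = 192/(-22/3 - 33) = 192/(-121/3) = 192*(-3/121) = -576/121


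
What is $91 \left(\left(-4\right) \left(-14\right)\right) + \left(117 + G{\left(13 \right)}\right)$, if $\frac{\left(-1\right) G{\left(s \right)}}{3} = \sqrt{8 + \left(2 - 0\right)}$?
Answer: $5213 - 3 \sqrt{10} \approx 5203.5$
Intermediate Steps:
$G{\left(s \right)} = - 3 \sqrt{10}$ ($G{\left(s \right)} = - 3 \sqrt{8 + \left(2 - 0\right)} = - 3 \sqrt{8 + \left(2 + 0\right)} = - 3 \sqrt{8 + 2} = - 3 \sqrt{10}$)
$91 \left(\left(-4\right) \left(-14\right)\right) + \left(117 + G{\left(13 \right)}\right) = 91 \left(\left(-4\right) \left(-14\right)\right) + \left(117 - 3 \sqrt{10}\right) = 91 \cdot 56 + \left(117 - 3 \sqrt{10}\right) = 5096 + \left(117 - 3 \sqrt{10}\right) = 5213 - 3 \sqrt{10}$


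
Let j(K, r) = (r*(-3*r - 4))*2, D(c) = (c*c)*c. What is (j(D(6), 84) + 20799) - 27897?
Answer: -50106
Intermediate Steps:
D(c) = c³ (D(c) = c²*c = c³)
j(K, r) = 2*r*(-4 - 3*r) (j(K, r) = (r*(-4 - 3*r))*2 = 2*r*(-4 - 3*r))
(j(D(6), 84) + 20799) - 27897 = (-2*84*(4 + 3*84) + 20799) - 27897 = (-2*84*(4 + 252) + 20799) - 27897 = (-2*84*256 + 20799) - 27897 = (-43008 + 20799) - 27897 = -22209 - 27897 = -50106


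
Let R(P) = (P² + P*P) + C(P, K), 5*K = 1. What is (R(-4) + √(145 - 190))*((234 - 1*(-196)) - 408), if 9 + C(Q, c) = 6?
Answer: 638 + 66*I*√5 ≈ 638.0 + 147.58*I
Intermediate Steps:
K = ⅕ (K = (⅕)*1 = ⅕ ≈ 0.20000)
C(Q, c) = -3 (C(Q, c) = -9 + 6 = -3)
R(P) = -3 + 2*P² (R(P) = (P² + P*P) - 3 = (P² + P²) - 3 = 2*P² - 3 = -3 + 2*P²)
(R(-4) + √(145 - 190))*((234 - 1*(-196)) - 408) = ((-3 + 2*(-4)²) + √(145 - 190))*((234 - 1*(-196)) - 408) = ((-3 + 2*16) + √(-45))*((234 + 196) - 408) = ((-3 + 32) + 3*I*√5)*(430 - 408) = (29 + 3*I*√5)*22 = 638 + 66*I*√5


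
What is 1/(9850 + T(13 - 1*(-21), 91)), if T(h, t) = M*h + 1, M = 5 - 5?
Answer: 1/9851 ≈ 0.00010151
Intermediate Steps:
M = 0
T(h, t) = 1 (T(h, t) = 0*h + 1 = 0 + 1 = 1)
1/(9850 + T(13 - 1*(-21), 91)) = 1/(9850 + 1) = 1/9851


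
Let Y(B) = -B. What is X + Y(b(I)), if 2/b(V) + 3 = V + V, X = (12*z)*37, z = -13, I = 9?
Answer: -86582/15 ≈ -5772.1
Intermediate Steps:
X = -5772 (X = (12*(-13))*37 = -156*37 = -5772)
b(V) = 2/(-3 + 2*V) (b(V) = 2/(-3 + (V + V)) = 2/(-3 + 2*V))
X + Y(b(I)) = -5772 - 2/(-3 + 2*9) = -5772 - 2/(-3 + 18) = -5772 - 2/15 = -86582/15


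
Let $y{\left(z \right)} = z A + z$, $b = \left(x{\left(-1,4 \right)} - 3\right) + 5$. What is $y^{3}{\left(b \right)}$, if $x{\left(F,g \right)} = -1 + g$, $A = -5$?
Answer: $-8000$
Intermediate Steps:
$b = 5$ ($b = \left(\left(-1 + 4\right) - 3\right) + 5 = \left(3 - 3\right) + 5 = 0 + 5 = 5$)
$y{\left(z \right)} = - 4 z$ ($y{\left(z \right)} = z \left(-5\right) + z = - 5 z + z = - 4 z$)
$y^{3}{\left(b \right)} = \left(\left(-4\right) 5\right)^{3} = \left(-20\right)^{3} = -8000$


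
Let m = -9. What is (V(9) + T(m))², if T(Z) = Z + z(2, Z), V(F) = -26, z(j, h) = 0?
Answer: 1225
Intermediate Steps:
T(Z) = Z (T(Z) = Z + 0 = Z)
(V(9) + T(m))² = (-26 - 9)² = (-35)² = 1225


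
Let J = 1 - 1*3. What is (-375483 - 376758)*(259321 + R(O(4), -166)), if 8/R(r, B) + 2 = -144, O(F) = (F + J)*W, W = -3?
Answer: -14240244841389/73 ≈ -1.9507e+11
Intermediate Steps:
J = -2 (J = 1 - 3 = -2)
O(F) = 6 - 3*F (O(F) = (F - 2)*(-3) = (-2 + F)*(-3) = 6 - 3*F)
R(r, B) = -4/73 (R(r, B) = 8/(-2 - 144) = 8/(-146) = 8*(-1/146) = -4/73)
(-375483 - 376758)*(259321 + R(O(4), -166)) = (-375483 - 376758)*(259321 - 4/73) = -752241*18930429/73 = -14240244841389/73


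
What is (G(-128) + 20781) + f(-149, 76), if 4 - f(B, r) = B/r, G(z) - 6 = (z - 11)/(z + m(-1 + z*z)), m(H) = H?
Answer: 25687197011/1235380 ≈ 20793.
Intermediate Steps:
G(z) = 6 + (-11 + z)/(-1 + z + z²) (G(z) = 6 + (z - 11)/(z + (-1 + z*z)) = 6 + (-11 + z)/(z + (-1 + z²)) = 6 + (-11 + z)/(-1 + z + z²))
f(B, r) = 4 - B/r
(G(-128) + 20781) + f(-149, 76) = ((-17 + 6*(-128)² + 7*(-128))/(-1 - 128 + (-128)²) + 20781) + (4 - 1*(-149)/76) = ((-17 + 6*16384 - 896)/(-1 - 128 + 16384) + 20781) + (4 - 1*(-149)*1/76) = ((-17 + 98304 - 896)/16255 + 20781) + (4 + 149/76) = ((1/16255)*97391 + 20781) + 453/76 = (97391/16255 + 20781) + 453/76 = 337892546/16255 + 453/76 = 25687197011/1235380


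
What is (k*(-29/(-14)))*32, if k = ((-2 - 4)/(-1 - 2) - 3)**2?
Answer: 464/7 ≈ 66.286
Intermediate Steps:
k = 1 (k = (-6/(-3) - 3)**2 = (-6*(-1/3) - 3)**2 = (2 - 3)**2 = (-1)**2 = 1)
(k*(-29/(-14)))*32 = (1*(-29/(-14)))*32 = (1*(-29*(-1/14)))*32 = (1*(29/14))*32 = (29/14)*32 = 464/7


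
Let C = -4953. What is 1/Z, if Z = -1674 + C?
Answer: -1/6627 ≈ -0.00015090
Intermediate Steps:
Z = -6627 (Z = -1674 - 4953 = -6627)
1/Z = 1/(-6627) = -1/6627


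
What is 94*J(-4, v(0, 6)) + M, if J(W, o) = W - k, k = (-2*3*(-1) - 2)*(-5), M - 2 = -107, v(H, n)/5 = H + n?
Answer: 1399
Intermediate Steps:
v(H, n) = 5*H + 5*n (v(H, n) = 5*(H + n) = 5*H + 5*n)
M = -105 (M = 2 - 107 = -105)
k = -20 (k = (-6*(-1) - 2)*(-5) = (6 - 2)*(-5) = 4*(-5) = -20)
J(W, o) = 20 + W (J(W, o) = W - 1*(-20) = W + 20 = 20 + W)
94*J(-4, v(0, 6)) + M = 94*(20 - 4) - 105 = 94*16 - 105 = 1504 - 105 = 1399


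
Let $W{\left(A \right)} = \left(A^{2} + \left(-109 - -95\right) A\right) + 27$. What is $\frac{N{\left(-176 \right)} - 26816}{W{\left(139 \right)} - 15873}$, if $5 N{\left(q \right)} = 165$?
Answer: $- \frac{26783}{1529} \approx -17.517$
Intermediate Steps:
$N{\left(q \right)} = 33$ ($N{\left(q \right)} = \frac{1}{5} \cdot 165 = 33$)
$W{\left(A \right)} = 27 + A^{2} - 14 A$ ($W{\left(A \right)} = \left(A^{2} + \left(-109 + 95\right) A\right) + 27 = \left(A^{2} - 14 A\right) + 27 = 27 + A^{2} - 14 A$)
$\frac{N{\left(-176 \right)} - 26816}{W{\left(139 \right)} - 15873} = \frac{33 - 26816}{\left(27 + 139^{2} - 1946\right) - 15873} = \frac{33 - 26816}{\left(27 + 19321 - 1946\right) - 15873} = \frac{33 - 26816}{17402 - 15873} = - \frac{26783}{1529}$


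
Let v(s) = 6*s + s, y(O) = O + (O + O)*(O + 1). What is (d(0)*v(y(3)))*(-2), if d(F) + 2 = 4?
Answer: -756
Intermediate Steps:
d(F) = 2 (d(F) = -2 + 4 = 2)
y(O) = O + 2*O*(1 + O) (y(O) = O + (2*O)*(1 + O) = O + 2*O*(1 + O))
v(s) = 7*s
(d(0)*v(y(3)))*(-2) = (2*(7*(3*(3 + 2*3))))*(-2) = (2*(7*(3*(3 + 6))))*(-2) = (2*(7*(3*9)))*(-2) = (2*(7*27))*(-2) = (2*189)*(-2) = 378*(-2) = -756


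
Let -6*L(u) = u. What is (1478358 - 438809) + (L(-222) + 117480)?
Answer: 1157066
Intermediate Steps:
L(u) = -u/6
(1478358 - 438809) + (L(-222) + 117480) = (1478358 - 438809) + (-1/6*(-222) + 117480) = 1039549 + (37 + 117480) = 1039549 + 117517 = 1157066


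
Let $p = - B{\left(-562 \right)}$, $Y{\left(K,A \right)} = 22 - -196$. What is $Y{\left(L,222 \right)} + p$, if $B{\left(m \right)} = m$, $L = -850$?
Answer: $780$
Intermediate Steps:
$Y{\left(K,A \right)} = 218$ ($Y{\left(K,A \right)} = 22 + 196 = 218$)
$p = 562$ ($p = \left(-1\right) \left(-562\right) = 562$)
$Y{\left(L,222 \right)} + p = 218 + 562 = 780$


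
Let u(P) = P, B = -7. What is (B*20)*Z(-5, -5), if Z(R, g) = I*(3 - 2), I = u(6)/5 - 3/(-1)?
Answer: -588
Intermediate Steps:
I = 21/5 (I = 6/5 - 3/(-1) = 6*(1/5) - 3*(-1) = 6/5 + 3 = 21/5 ≈ 4.2000)
Z(R, g) = 21/5 (Z(R, g) = 21*(3 - 2)/5 = (21/5)*1 = 21/5)
(B*20)*Z(-5, -5) = -7*20*(21/5) = -140*21/5 = -588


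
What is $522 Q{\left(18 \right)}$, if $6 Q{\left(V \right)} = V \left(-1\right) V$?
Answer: $-28188$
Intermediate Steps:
$Q{\left(V \right)} = - \frac{V^{2}}{6}$ ($Q{\left(V \right)} = \frac{V \left(-1\right) V}{6} = \frac{- V V}{6} = \frac{\left(-1\right) V^{2}}{6} = - \frac{V^{2}}{6}$)
$522 Q{\left(18 \right)} = 522 \left(- \frac{18^{2}}{6}\right) = 522 \left(\left(- \frac{1}{6}\right) 324\right) = 522 \left(-54\right) = -28188$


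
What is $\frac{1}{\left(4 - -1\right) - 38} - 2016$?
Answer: $- \frac{66529}{33} \approx -2016.0$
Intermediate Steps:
$\frac{1}{\left(4 - -1\right) - 38} - 2016 = \frac{1}{\left(4 + 1\right) - 38} - 2016 = \frac{1}{5 - 38} - 2016 = \frac{1}{-33} - 2016 = - \frac{1}{33} - 2016 = - \frac{66529}{33}$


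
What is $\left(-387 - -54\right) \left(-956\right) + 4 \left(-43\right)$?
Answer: $318176$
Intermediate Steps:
$\left(-387 - -54\right) \left(-956\right) + 4 \left(-43\right) = \left(-387 + 54\right) \left(-956\right) - 172 = \left(-333\right) \left(-956\right) - 172 = 318348 - 172 = 318176$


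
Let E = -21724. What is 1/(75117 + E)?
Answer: 1/53393 ≈ 1.8729e-5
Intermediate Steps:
1/(75117 + E) = 1/(75117 - 21724) = 1/53393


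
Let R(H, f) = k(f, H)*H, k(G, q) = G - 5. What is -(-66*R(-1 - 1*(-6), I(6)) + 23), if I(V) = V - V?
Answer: -1673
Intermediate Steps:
k(G, q) = -5 + G
I(V) = 0
R(H, f) = H*(-5 + f) (R(H, f) = (-5 + f)*H = H*(-5 + f))
-(-66*R(-1 - 1*(-6), I(6)) + 23) = -(-66*(-1 - 1*(-6))*(-5 + 0) + 23) = -(-66*(-1 + 6)*(-5) + 23) = -(-330*(-5) + 23) = -(-66*(-25) + 23) = -(1650 + 23) = -1*1673 = -1673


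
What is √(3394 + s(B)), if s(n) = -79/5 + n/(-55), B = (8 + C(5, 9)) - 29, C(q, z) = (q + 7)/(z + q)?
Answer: 2*√125196995/385 ≈ 58.125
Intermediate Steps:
C(q, z) = (7 + q)/(q + z)
B = -141/7 (B = (8 + (7 + 5)/(5 + 9)) - 29 = (8 + 12/14) - 29 = (8 + (1/14)*12) - 29 = (8 + 6/7) - 29 = 62/7 - 29 = -141/7 ≈ -20.143)
s(n) = -79/5 - n/55 (s(n) = -79*⅕ + n*(-1/55) = -79/5 - n/55)
√(3394 + s(B)) = √(3394 + (-79/5 - 1/55*(-141/7))) = √(3394 + (-79/5 + 141/385)) = √(3394 - 5942/385) = √(1300748/385) = 2*√125196995/385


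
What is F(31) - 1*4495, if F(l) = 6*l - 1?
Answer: -4310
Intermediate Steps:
F(l) = -1 + 6*l
F(31) - 1*4495 = (-1 + 6*31) - 1*4495 = (-1 + 186) - 4495 = 185 - 4495 = -4310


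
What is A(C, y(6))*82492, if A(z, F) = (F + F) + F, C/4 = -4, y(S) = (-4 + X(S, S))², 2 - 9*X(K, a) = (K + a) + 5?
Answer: 23840188/3 ≈ 7.9467e+6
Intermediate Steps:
X(K, a) = -⅓ - K/9 - a/9 (X(K, a) = 2/9 - ((K + a) + 5)/9 = 2/9 - (5 + K + a)/9 = 2/9 + (-5/9 - K/9 - a/9) = -⅓ - K/9 - a/9)
y(S) = (-13/3 - 2*S/9)² (y(S) = (-4 + (-⅓ - S/9 - S/9))² = (-4 + (-⅓ - 2*S/9))² = (-13/3 - 2*S/9)²)
C = -16 (C = 4*(-4) = -16)
A(z, F) = 3*F (A(z, F) = 2*F + F = 3*F)
A(C, y(6))*82492 = (3*((39 + 2*6)²/81))*82492 = (3*((39 + 12)²/81))*82492 = (3*((1/81)*51²))*82492 = (3*((1/81)*2601))*82492 = (3*(289/9))*82492 = (289/3)*82492 = 23840188/3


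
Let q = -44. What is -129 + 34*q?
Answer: -1625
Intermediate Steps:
-129 + 34*q = -129 + 34*(-44) = -129 - 1496 = -1625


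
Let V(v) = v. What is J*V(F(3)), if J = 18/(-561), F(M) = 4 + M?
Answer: -42/187 ≈ -0.22460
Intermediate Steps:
J = -6/187 (J = 18*(-1/561) = -6/187 ≈ -0.032086)
J*V(F(3)) = -6*(4 + 3)/187 = -6/187*7 = -42/187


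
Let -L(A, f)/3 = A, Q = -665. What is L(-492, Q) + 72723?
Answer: 74199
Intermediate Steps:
L(A, f) = -3*A
L(-492, Q) + 72723 = -3*(-492) + 72723 = 1476 + 72723 = 74199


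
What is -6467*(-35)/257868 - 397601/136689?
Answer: -35776963/17615052 ≈ -2.0310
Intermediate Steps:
-6467*(-35)/257868 - 397601/136689 = 226345*(1/257868) - 397601*1/136689 = 7805/8892 - 17287/5943 = -35776963/17615052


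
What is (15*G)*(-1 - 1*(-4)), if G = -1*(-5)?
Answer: 225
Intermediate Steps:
G = 5
(15*G)*(-1 - 1*(-4)) = (15*5)*(-1 - 1*(-4)) = 75*(-1 + 4) = 75*3 = 225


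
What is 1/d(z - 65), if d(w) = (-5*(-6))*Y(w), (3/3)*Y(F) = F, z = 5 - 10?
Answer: -1/2100 ≈ -0.00047619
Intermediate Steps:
z = -5
Y(F) = F
d(w) = 30*w (d(w) = (-5*(-6))*w = 30*w)
1/d(z - 65) = 1/(30*(-5 - 65)) = 1/(30*(-70)) = 1/(-2100) = -1/2100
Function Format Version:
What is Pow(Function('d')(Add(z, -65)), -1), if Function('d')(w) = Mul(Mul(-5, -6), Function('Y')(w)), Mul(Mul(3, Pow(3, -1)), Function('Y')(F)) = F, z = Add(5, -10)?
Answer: Rational(-1, 2100) ≈ -0.00047619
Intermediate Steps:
z = -5
Function('Y')(F) = F
Function('d')(w) = Mul(30, w) (Function('d')(w) = Mul(Mul(-5, -6), w) = Mul(30, w))
Pow(Function('d')(Add(z, -65)), -1) = Pow(Mul(30, Add(-5, -65)), -1) = Pow(Mul(30, -70), -1) = Pow(-2100, -1) = Rational(-1, 2100)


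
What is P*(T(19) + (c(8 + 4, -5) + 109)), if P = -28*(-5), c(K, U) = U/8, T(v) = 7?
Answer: 32305/2 ≈ 16153.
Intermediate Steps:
c(K, U) = U/8 (c(K, U) = U*(1/8) = U/8)
P = 140
P*(T(19) + (c(8 + 4, -5) + 109)) = 140*(7 + ((1/8)*(-5) + 109)) = 140*(7 + (-5/8 + 109)) = 140*(7 + 867/8) = 140*(923/8) = 32305/2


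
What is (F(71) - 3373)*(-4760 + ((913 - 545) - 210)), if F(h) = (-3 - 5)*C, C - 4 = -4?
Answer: 15522546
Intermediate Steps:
C = 0 (C = 4 - 4 = 0)
F(h) = 0 (F(h) = (-3 - 5)*0 = -8*0 = 0)
(F(71) - 3373)*(-4760 + ((913 - 545) - 210)) = (0 - 3373)*(-4760 + ((913 - 545) - 210)) = -3373*(-4760 + (368 - 210)) = -3373*(-4760 + 158) = -3373*(-4602) = 15522546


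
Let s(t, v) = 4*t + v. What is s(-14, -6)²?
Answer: 3844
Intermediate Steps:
s(t, v) = v + 4*t
s(-14, -6)² = (-6 + 4*(-14))² = (-6 - 56)² = (-62)² = 3844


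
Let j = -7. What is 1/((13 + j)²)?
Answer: 1/36 ≈ 0.027778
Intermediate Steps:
1/((13 + j)²) = 1/((13 - 7)²) = 1/(6²) = 1/36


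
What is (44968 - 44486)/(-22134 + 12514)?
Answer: -241/4810 ≈ -0.050104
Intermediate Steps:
(44968 - 44486)/(-22134 + 12514) = 482/(-9620) = 482*(-1/9620) = -241/4810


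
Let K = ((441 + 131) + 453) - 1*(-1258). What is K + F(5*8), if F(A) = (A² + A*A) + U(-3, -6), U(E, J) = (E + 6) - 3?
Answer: 5483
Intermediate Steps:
U(E, J) = 3 + E (U(E, J) = (6 + E) - 3 = 3 + E)
F(A) = 2*A² (F(A) = (A² + A*A) + (3 - 3) = (A² + A²) + 0 = 2*A² + 0 = 2*A²)
K = 2283 (K = (572 + 453) + 1258 = 1025 + 1258 = 2283)
K + F(5*8) = 2283 + 2*(5*8)² = 2283 + 2*40² = 2283 + 2*1600 = 2283 + 3200 = 5483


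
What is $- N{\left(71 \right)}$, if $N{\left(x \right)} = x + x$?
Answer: $-142$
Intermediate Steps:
$N{\left(x \right)} = 2 x$
$- N{\left(71 \right)} = - 2 \cdot 71 = \left(-1\right) 142 = -142$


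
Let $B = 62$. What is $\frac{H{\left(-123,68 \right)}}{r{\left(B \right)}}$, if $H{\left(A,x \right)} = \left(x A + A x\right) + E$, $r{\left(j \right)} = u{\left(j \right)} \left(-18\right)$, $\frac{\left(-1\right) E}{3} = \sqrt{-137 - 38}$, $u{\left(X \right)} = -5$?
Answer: $- \frac{2788}{15} - \frac{i \sqrt{7}}{6} \approx -185.87 - 0.44096 i$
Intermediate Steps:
$E = - 15 i \sqrt{7}$ ($E = - 3 \sqrt{-137 - 38} = - 3 \sqrt{-175} = - 3 \cdot 5 i \sqrt{7} = - 15 i \sqrt{7} \approx - 39.686 i$)
$r{\left(j \right)} = 90$ ($r{\left(j \right)} = \left(-5\right) \left(-18\right) = 90$)
$H{\left(A,x \right)} = - 15 i \sqrt{7} + 2 A x$ ($H{\left(A,x \right)} = \left(x A + A x\right) - 15 i \sqrt{7} = \left(A x + A x\right) - 15 i \sqrt{7} = 2 A x - 15 i \sqrt{7} = - 15 i \sqrt{7} + 2 A x$)
$\frac{H{\left(-123,68 \right)}}{r{\left(B \right)}} = \frac{- 15 i \sqrt{7} + 2 \left(-123\right) 68}{90} = \left(- 15 i \sqrt{7} - 16728\right) \frac{1}{90} = \left(-16728 - 15 i \sqrt{7}\right) \frac{1}{90} = - \frac{2788}{15} - \frac{i \sqrt{7}}{6}$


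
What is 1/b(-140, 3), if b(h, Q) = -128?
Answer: -1/128 ≈ -0.0078125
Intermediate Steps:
1/b(-140, 3) = 1/(-128) = -1/128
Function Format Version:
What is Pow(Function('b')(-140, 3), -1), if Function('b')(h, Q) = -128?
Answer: Rational(-1, 128) ≈ -0.0078125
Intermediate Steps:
Pow(Function('b')(-140, 3), -1) = Pow(-128, -1) = Rational(-1, 128)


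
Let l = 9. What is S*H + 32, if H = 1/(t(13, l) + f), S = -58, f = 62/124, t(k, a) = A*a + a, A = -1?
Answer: -84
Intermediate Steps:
t(k, a) = 0 (t(k, a) = -a + a = 0)
f = ½ (f = 62*(1/124) = ½ ≈ 0.50000)
H = 2 (H = 1/(0 + ½) = 1/(½) = 2)
S*H + 32 = -58*2 + 32 = -116 + 32 = -84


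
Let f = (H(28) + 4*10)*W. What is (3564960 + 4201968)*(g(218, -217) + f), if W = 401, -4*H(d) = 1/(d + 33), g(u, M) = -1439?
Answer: 6916921224876/61 ≈ 1.1339e+11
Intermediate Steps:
H(d) = -1/(4*(33 + d)) (H(d) = -1/(4*(d + 33)) = -1/(4*(33 + d)))
f = 3913359/244 (f = (-1/(132 + 4*28) + 4*10)*401 = (-1/(132 + 112) + 40)*401 = (-1/244 + 40)*401 = (9759/244)*401 = 3913359/244 ≈ 16038.)
(3564960 + 4201968)*(g(218, -217) + f) = (3564960 + 4201968)*(-1439 + 3913359/244) = 7766928*(3562243/244) = 6916921224876/61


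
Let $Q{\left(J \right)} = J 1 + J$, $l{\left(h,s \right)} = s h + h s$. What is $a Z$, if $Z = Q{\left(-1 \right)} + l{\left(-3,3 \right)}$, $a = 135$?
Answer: $-2700$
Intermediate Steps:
$l{\left(h,s \right)} = 2 h s$ ($l{\left(h,s \right)} = h s + h s = 2 h s$)
$Q{\left(J \right)} = 2 J$ ($Q{\left(J \right)} = J + J = 2 J$)
$Z = -20$ ($Z = 2 \left(-1\right) + 2 \left(-3\right) 3 = -2 - 18 = -20$)
$a Z = 135 \left(-20\right) = -2700$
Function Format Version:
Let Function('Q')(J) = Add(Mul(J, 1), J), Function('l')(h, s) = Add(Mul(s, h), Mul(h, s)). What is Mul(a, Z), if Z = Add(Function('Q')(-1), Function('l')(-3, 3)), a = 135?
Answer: -2700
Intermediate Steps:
Function('l')(h, s) = Mul(2, h, s) (Function('l')(h, s) = Add(Mul(h, s), Mul(h, s)) = Mul(2, h, s))
Function('Q')(J) = Mul(2, J) (Function('Q')(J) = Add(J, J) = Mul(2, J))
Z = -20 (Z = Add(Mul(2, -1), Mul(2, -3, 3)) = Add(-2, -18) = -20)
Mul(a, Z) = Mul(135, -20) = -2700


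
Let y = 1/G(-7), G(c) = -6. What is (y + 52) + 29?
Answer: 485/6 ≈ 80.833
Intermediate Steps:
y = -1/6 (y = 1/(-6) = -1/6 ≈ -0.16667)
(y + 52) + 29 = (-1/6 + 52) + 29 = 311/6 + 29 = 485/6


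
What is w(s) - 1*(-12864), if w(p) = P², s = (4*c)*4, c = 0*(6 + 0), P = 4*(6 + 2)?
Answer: 13888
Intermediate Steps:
P = 32 (P = 4*8 = 32)
c = 0 (c = 0*6 = 0)
s = 0 (s = (4*0)*4 = 0*4 = 0)
w(p) = 1024 (w(p) = 32² = 1024)
w(s) - 1*(-12864) = 1024 - 1*(-12864) = 1024 + 12864 = 13888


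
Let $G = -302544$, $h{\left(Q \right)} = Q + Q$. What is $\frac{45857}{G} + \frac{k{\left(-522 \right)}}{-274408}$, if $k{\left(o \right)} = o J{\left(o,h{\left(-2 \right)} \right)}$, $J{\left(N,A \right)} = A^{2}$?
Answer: $- \frac{1257085021}{10377561744} \approx -0.12113$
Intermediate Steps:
$h{\left(Q \right)} = 2 Q$
$k{\left(o \right)} = 16 o$ ($k{\left(o \right)} = o \left(2 \left(-2\right)\right)^{2} = o \left(-4\right)^{2} = o 16 = 16 o$)
$\frac{45857}{G} + \frac{k{\left(-522 \right)}}{-274408} = \frac{45857}{-302544} + \frac{16 \left(-522\right)}{-274408} = 45857 \left(- \frac{1}{302544}\right) - - \frac{1044}{34301} = - \frac{45857}{302544} + \frac{1044}{34301} = - \frac{1257085021}{10377561744}$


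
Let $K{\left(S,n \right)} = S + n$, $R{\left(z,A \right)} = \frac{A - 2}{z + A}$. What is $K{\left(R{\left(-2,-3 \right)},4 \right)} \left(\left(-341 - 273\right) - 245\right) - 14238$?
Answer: $-18533$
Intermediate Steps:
$R{\left(z,A \right)} = \frac{-2 + A}{A + z}$
$K{\left(R{\left(-2,-3 \right)},4 \right)} \left(\left(-341 - 273\right) - 245\right) - 14238 = \left(\frac{-2 - 3}{-3 - 2} + 4\right) \left(\left(-341 - 273\right) - 245\right) - 14238 = \left(\frac{1}{-5} \left(-5\right) + 4\right) \left(-614 - 245\right) - 14238 = \left(\left(- \frac{1}{5}\right) \left(-5\right) + 4\right) \left(-859\right) - 14238 = \left(1 + 4\right) \left(-859\right) - 14238 = 5 \left(-859\right) - 14238 = -4295 - 14238 = -18533$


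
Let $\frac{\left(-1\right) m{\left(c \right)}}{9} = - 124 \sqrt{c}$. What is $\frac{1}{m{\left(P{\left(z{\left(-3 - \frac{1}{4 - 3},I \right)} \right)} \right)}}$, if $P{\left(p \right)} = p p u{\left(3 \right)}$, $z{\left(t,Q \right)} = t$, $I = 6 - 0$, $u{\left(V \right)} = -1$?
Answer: $- \frac{i}{4464} \approx - 0.00022401 i$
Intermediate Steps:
$I = 6$ ($I = 6 + 0 = 6$)
$P{\left(p \right)} = - p^{2}$ ($P{\left(p \right)} = p p \left(-1\right) = p^{2} \left(-1\right) = - p^{2}$)
$m{\left(c \right)} = 1116 \sqrt{c}$ ($m{\left(c \right)} = - 9 \left(- 124 \sqrt{c}\right) = 1116 \sqrt{c}$)
$\frac{1}{m{\left(P{\left(z{\left(-3 - \frac{1}{4 - 3},I \right)} \right)} \right)}} = \frac{1}{1116 \sqrt{- \left(-3 - \frac{1}{4 - 3}\right)^{2}}} = \frac{1}{1116 \sqrt{- \left(-3 - 1^{-1}\right)^{2}}} = \frac{1}{1116 \sqrt{- \left(-3 - 1\right)^{2}}} = \frac{1}{1116 \sqrt{- \left(-4\right)^{2}}} = \frac{1}{1116 \sqrt{\left(-1\right) 16}} = \frac{1}{1116 \sqrt{-16}} = \frac{1}{1116 \cdot 4 i} = \frac{1}{4464 i} = - \frac{i}{4464}$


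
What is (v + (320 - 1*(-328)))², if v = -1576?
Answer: 861184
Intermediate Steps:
(v + (320 - 1*(-328)))² = (-1576 + (320 - 1*(-328)))² = (-1576 + (320 + 328))² = (-1576 + 648)² = (-928)² = 861184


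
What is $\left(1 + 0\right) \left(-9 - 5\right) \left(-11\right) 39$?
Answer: $6006$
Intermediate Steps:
$\left(1 + 0\right) \left(-9 - 5\right) \left(-11\right) 39 = 1 \left(-14\right) \left(-11\right) 39 = \left(-14\right) \left(-11\right) 39 = 154 \cdot 39 = 6006$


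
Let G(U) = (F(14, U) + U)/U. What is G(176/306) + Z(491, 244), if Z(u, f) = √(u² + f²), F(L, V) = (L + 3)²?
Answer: 44305/88 + √300617 ≈ 1051.8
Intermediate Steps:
F(L, V) = (3 + L)²
Z(u, f) = √(f² + u²)
G(U) = (289 + U)/U (G(U) = ((3 + 14)² + U)/U = (17² + U)/U = (289 + U)/U)
G(176/306) + Z(491, 244) = (289 + 176/306)/((176/306)) + √(244² + 491²) = (289 + 176*(1/306))/((176*(1/306))) + √(59536 + 241081) = (289 + 88/153)/(88/153) + √300617 = (153/88)*(44305/153) + √300617 = 44305/88 + √300617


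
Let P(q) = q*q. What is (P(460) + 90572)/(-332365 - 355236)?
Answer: -302172/687601 ≈ -0.43946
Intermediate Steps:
P(q) = q²
(P(460) + 90572)/(-332365 - 355236) = (460² + 90572)/(-332365 - 355236) = (211600 + 90572)/(-687601) = 302172*(-1/687601) = -302172/687601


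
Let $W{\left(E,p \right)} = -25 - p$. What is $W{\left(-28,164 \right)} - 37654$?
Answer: $-37843$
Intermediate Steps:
$W{\left(-28,164 \right)} - 37654 = \left(-25 - 164\right) - 37654 = -189 - 37654 = -37843$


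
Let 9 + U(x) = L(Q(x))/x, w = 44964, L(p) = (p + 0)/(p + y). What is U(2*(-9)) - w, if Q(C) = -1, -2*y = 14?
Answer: -6476113/144 ≈ -44973.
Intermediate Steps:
y = -7 (y = -½*14 = -7)
L(p) = p/(-7 + p) (L(p) = (p + 0)/(p - 7) = p/(-7 + p))
U(x) = -9 + 1/(8*x) (U(x) = -9 + (-1/(-7 - 1))/x = -9 + (-1/(-8))/x = -9 + (-1*(-⅛))/x = -9 + 1/(8*x))
U(2*(-9)) - w = (-9 + 1/(8*((2*(-9))))) - 1*44964 = (-9 + (⅛)/(-18)) - 44964 = (-9 + (⅛)*(-1/18)) - 44964 = (-9 - 1/144) - 44964 = -1297/144 - 44964 = -6476113/144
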